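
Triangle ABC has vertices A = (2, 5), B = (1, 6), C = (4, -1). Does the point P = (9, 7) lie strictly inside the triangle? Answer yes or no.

Barycentric coordinates of P: (59/4, -23/2, -9/4).
The three coordinates are positive, negative, negative; a point is interior exactly when all three are positive.

no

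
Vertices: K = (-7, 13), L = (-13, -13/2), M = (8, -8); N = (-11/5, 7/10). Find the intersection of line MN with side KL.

(-9, 13/2)

Barycentric coordinates of N with respect to KLM: (2/5, 1/5, 2/5).
On side KL the M-coordinate is zero; dropping N's M-weight 2/5 and renormalizing the remaining 2/5 : 1/5 gives weights 2/3, 1/3 on K, L.
J = (2/3)·(-7, 13) + (1/3)·(-13, -13/2) = (-9, 13/2).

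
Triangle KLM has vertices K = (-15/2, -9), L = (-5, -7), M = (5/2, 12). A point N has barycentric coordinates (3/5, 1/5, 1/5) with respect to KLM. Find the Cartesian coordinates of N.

N = (3/5)·K + (1/5)·L + (1/5)·M.
x-coordinate: (3/5)·(-15/2) + (1/5)·(-5) + (1/5)·(5/2) = -5.
y-coordinate: (3/5)·(-9) + (1/5)·(-7) + (1/5)·12 = -22/5.

(-5, -22/5)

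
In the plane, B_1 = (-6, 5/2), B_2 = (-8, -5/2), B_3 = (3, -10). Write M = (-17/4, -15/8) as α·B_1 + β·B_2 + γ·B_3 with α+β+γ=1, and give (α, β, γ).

(1/2, 1/4, 1/4)

Signed area of the reference triangle: [B_1B_2B_3] = ½·((-6)·(-5/2−(-10)) + (-8)·(-10−(5/2)) + 3·(5/2−(-5/2))) = ½·(-45 + 100 + 15) = 35.
[MB_2B_3] = ½·((-17/4)·(-5/2−(-10)) + (-8)·(-10−(-15/8)) + 3·(-15/8−(-5/2))) = ½·(-255/8 + 65 + 15/8) = 35/2, so the B_1-coordinate is (35/2)/35 = 1/2.
[B_1MB_3] = ½·((-6)·(-15/8−(-10)) + (-17/4)·(-10−(5/2)) + 3·(5/2−(-15/8))) = ½·(-195/4 + 425/8 + 105/8) = 35/4, so the B_2-coordinate is 1/4.
[B_1B_2M] = ½·((-6)·(-5/2−(-15/8)) + (-8)·(-15/8−(5/2)) + (-17/4)·(5/2−(-5/2))) = ½·(15/4 + 35 − 85/4) = 35/4, so the B_3-coordinate is 1/4.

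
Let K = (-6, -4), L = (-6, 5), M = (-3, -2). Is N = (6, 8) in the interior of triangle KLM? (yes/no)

no

Barycentric coordinates of N: (-31/9, 4/9, 4).
The three coordinates are negative, positive, positive; a point is interior exactly when all three are positive.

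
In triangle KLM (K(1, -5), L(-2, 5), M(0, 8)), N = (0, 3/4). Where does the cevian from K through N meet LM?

Barycentric coordinates of N with respect to KLM: (1/2, 1/4, 1/4).
On side LM the K-coordinate is zero; dropping N's K-weight 1/2 and renormalizing the remaining 1/4 : 1/4 gives weights 1/2, 1/2 on L, M.
J = (1/2)·(-2, 5) + (1/2)·(0, 8) = (-1, 13/2).

(-1, 13/2)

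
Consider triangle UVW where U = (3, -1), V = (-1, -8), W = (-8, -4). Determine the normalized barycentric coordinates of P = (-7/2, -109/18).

(1/18, 5/9, 7/18)

Signed area of the reference triangle: [UVW] = ½·(3·(-8−(-4)) + (-1)·(-4−(-1)) + (-8)·(-1−(-8))) = ½·(-12 + 3 − 56) = -65/2.
[PVW] = ½·((-7/2)·(-8−(-4)) + (-1)·(-4−(-109/18)) + (-8)·(-109/18−(-8))) = ½·(14 − 37/18 − 140/9) = -65/36, so the U-coordinate is (-65/36)/(-65/2) = 1/18.
[UPW] = ½·(3·(-109/18−(-4)) + (-7/2)·(-4−(-1)) + (-8)·(-1−(-109/18))) = ½·(-37/6 + 21/2 − 364/9) = -325/18, so the V-coordinate is 5/9.
[UVP] = ½·(3·(-8−(-109/18)) + (-1)·(-109/18−(-1)) + (-7/2)·(-1−(-8))) = ½·(-35/6 + 91/18 − 49/2) = -455/36, so the W-coordinate is 7/18.
Check: 1/18 + 5/9 + 7/18 = 1.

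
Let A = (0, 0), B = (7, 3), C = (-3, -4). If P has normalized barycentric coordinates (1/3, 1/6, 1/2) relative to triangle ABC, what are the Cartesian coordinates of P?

(-1/3, -3/2)

P = (1/3)·A + (1/6)·B + (1/2)·C.
x-coordinate: (1/3)·0 + (1/6)·7 + (1/2)·(-3) = -1/3.
y-coordinate: (1/3)·0 + (1/6)·3 + (1/2)·(-4) = -3/2.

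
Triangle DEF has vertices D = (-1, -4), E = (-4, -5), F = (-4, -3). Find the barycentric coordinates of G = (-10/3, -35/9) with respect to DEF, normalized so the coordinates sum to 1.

Signed area of the reference triangle: [DEF] = ½·((-1)·(-5−(-3)) + (-4)·(-3−(-4)) + (-4)·(-4−(-5))) = ½·(2 − 4 − 4) = -3.
[GEF] = ½·((-10/3)·(-5−(-3)) + (-4)·(-3−(-35/9)) + (-4)·(-35/9−(-5))) = ½·(20/3 − 32/9 − 40/9) = -2/3, so the D-coordinate is (-2/3)/(-3) = 2/9.
[DGF] = ½·((-1)·(-35/9−(-3)) + (-10/3)·(-3−(-4)) + (-4)·(-4−(-35/9))) = ½·(8/9 − 10/3 + 4/9) = -1, so the E-coordinate is 1/3.
[DEG] = ½·((-1)·(-5−(-35/9)) + (-4)·(-35/9−(-4)) + (-10/3)·(-4−(-5))) = ½·(10/9 − 4/9 − 10/3) = -4/3, so the F-coordinate is 4/9.
Check: 2/9 + 1/3 + 4/9 = 1.

(2/9, 1/3, 4/9)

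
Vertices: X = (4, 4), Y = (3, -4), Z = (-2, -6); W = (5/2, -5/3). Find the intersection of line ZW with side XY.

(17/5, -4/5)

Barycentric coordinates of W with respect to XYZ: (1/3, 1/2, 1/6).
On side XY the Z-coordinate is zero; dropping W's Z-weight 1/6 and renormalizing the remaining 1/3 : 1/2 gives weights 2/5, 3/5 on X, Y.
V = (2/5)·(4, 4) + (3/5)·(3, -4) = (17/5, -4/5).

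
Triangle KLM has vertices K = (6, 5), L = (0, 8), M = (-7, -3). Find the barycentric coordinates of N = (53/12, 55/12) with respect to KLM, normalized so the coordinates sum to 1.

Signed area of the reference triangle: [KLM] = ½·(6·(8−(-3)) + 0·(-3−5) + (-7)·(5−8)) = ½·(66 + 0 + 21) = 87/2.
[NLM] = ½·((53/12)·(8−(-3)) + 0·(-3−(55/12)) + (-7)·(55/12−8)) = ½·(583/12 + 0 + 287/12) = 145/4, so the K-coordinate is (145/4)/(87/2) = 5/6.
[KNM] = ½·(6·(55/12−(-3)) + (53/12)·(-3−5) + (-7)·(5−(55/12))) = ½·(91/2 − 106/3 − 35/12) = 29/8, so the L-coordinate is 1/12.
[KLN] = ½·(6·(8−(55/12)) + 0·(55/12−5) + (53/12)·(5−8)) = ½·(41/2 + 0 − 53/4) = 29/8, so the M-coordinate is 1/12.
Check: 5/6 + 1/12 + 1/12 = 1.

(5/6, 1/12, 1/12)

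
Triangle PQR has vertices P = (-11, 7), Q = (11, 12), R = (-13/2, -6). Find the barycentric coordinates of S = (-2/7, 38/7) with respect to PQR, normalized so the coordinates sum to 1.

Signed area of the reference triangle: [PQR] = ½·((-11)·(12−(-6)) + 11·(-6−7) + (-13/2)·(7−12)) = ½·(-198 − 143 + 65/2) = -617/4.
[SQR] = ½·((-2/7)·(12−(-6)) + 11·(-6−(38/7)) + (-13/2)·(38/7−12)) = ½·(-36/7 − 880/7 + 299/7) = -617/14, so the P-coordinate is (-617/14)/(-617/4) = 2/7.
[PSR] = ½·((-11)·(38/7−(-6)) + (-2/7)·(-6−7) + (-13/2)·(7−(38/7))) = ½·(-880/7 + 26/7 − 143/14) = -1851/28, so the Q-coordinate is 3/7.
[PQS] = ½·((-11)·(12−(38/7)) + 11·(38/7−7) + (-2/7)·(7−12)) = ½·(-506/7 − 121/7 + 10/7) = -617/14, so the R-coordinate is 2/7.
Check: 2/7 + 3/7 + 2/7 = 1.

(2/7, 3/7, 2/7)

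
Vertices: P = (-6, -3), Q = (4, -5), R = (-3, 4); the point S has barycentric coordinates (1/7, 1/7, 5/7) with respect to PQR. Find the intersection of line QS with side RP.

(-7/2, 17/6)

Line QS meets RP where the Q-coordinate vanishes; zeroing S's Q-weight and renormalizing leaves R, P-weights 5/7 : 1/7 → (5/6, 1/6).
So T = (5/6)·R + (1/6)·P = (-7/2, 17/6).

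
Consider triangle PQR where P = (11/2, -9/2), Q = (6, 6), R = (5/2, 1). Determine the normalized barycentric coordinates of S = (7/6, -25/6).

(1/3, -2/3, 4/3)

Signed area of the reference triangle: [PQR] = ½·((11/2)·(6−1) + 6·(1−(-9/2)) + (5/2)·(-9/2−6)) = ½·(55/2 + 33 − 105/4) = 137/8.
[SQR] = ½·((7/6)·(6−1) + 6·(1−(-25/6)) + (5/2)·(-25/6−6)) = ½·(35/6 + 31 − 305/12) = 137/24, so the P-coordinate is (137/24)/(137/8) = 1/3.
[PSR] = ½·((11/2)·(-25/6−1) + (7/6)·(1−(-9/2)) + (5/2)·(-9/2−(-25/6))) = ½·(-341/12 + 77/12 − 5/6) = -137/12, so the Q-coordinate is -2/3.
[PQS] = ½·((11/2)·(6−(-25/6)) + 6·(-25/6−(-9/2)) + (7/6)·(-9/2−6)) = ½·(671/12 + 2 − 49/4) = 137/6, so the R-coordinate is 4/3.
Check: 1/3 − 2/3 + 4/3 = 1.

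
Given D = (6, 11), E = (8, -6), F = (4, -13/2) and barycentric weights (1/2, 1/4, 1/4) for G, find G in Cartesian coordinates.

(6, 19/8)

G = (1/2)·D + (1/4)·E + (1/4)·F.
x-coordinate: (1/2)·6 + (1/4)·8 + (1/4)·4 = 6.
y-coordinate: (1/2)·11 + (1/4)·(-6) + (1/4)·(-13/2) = 19/8.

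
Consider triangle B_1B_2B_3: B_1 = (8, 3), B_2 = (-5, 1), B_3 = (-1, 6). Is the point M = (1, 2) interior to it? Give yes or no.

yes

Barycentric coordinates of M: (26/57, 10/19, 1/57).
The three coordinates are positive, positive, positive; a point is interior exactly when all three are positive.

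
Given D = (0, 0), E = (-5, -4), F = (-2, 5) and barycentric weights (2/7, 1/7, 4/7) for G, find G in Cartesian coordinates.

(-13/7, 16/7)

G = (2/7)·D + (1/7)·E + (4/7)·F.
x-coordinate: (2/7)·0 + (1/7)·(-5) + (4/7)·(-2) = -13/7.
y-coordinate: (2/7)·0 + (1/7)·(-4) + (4/7)·5 = 16/7.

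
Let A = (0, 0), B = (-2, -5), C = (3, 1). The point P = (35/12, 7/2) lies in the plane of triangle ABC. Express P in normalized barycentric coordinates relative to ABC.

Signed area of the reference triangle: [ABC] = ½·(0·(-5−1) + (-2)·(1−0) + 3·(0−(-5))) = ½·(0 − 2 + 15) = 13/2.
[PBC] = ½·((35/12)·(-5−1) + (-2)·(1−(7/2)) + 3·(7/2−(-5))) = ½·(-35/2 + 5 + 51/2) = 13/2, so the A-coordinate is (13/2)/(13/2) = 1.
[APC] = ½·(0·(7/2−1) + (35/12)·(1−0) + 3·(0−(7/2))) = ½·(0 + 35/12 − 21/2) = -91/24, so the B-coordinate is -7/12.
[ABP] = ½·(0·(-5−(7/2)) + (-2)·(7/2−0) + (35/12)·(0−(-5))) = ½·(0 − 7 + 175/12) = 91/24, so the C-coordinate is 7/12.

(1, -7/12, 7/12)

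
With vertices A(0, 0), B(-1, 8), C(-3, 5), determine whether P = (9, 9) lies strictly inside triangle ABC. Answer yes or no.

no

Barycentric coordinates of P: (28/19, 72/19, -81/19).
The three coordinates are positive, positive, negative; a point is interior exactly when all three are positive.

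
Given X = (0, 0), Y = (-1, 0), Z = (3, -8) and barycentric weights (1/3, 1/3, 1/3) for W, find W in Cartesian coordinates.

(2/3, -8/3)

W = (1/3)·X + (1/3)·Y + (1/3)·Z.
x-coordinate: (1/3)·0 + (1/3)·(-1) + (1/3)·3 = 2/3.
y-coordinate: (1/3)·0 + (1/3)·0 + (1/3)·(-8) = -8/3.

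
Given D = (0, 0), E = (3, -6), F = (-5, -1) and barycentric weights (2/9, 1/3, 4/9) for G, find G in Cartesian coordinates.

G = (2/9)·D + (1/3)·E + (4/9)·F.
x-coordinate: (2/9)·0 + (1/3)·3 + (4/9)·(-5) = -11/9.
y-coordinate: (2/9)·0 + (1/3)·(-6) + (4/9)·(-1) = -22/9.

(-11/9, -22/9)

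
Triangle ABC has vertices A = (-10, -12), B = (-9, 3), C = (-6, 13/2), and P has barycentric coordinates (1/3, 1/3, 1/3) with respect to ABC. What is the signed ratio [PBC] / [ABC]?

The signed ratio [PBC]/[ABC] equals the barycentric coordinate of P at vertex A, which is 1/3.

1/3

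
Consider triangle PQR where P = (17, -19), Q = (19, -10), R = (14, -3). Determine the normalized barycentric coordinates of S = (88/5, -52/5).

(1/5, 3/5, 1/5)

Signed area of the reference triangle: [PQR] = ½·(17·(-10−(-3)) + 19·(-3−(-19)) + 14·(-19−(-10))) = ½·(-119 + 304 − 126) = 59/2.
[SQR] = ½·((88/5)·(-10−(-3)) + 19·(-3−(-52/5)) + 14·(-52/5−(-10))) = ½·(-616/5 + 703/5 − 28/5) = 59/10, so the P-coordinate is (59/10)/(59/2) = 1/5.
[PSR] = ½·(17·(-52/5−(-3)) + (88/5)·(-3−(-19)) + 14·(-19−(-52/5))) = ½·(-629/5 + 1408/5 − 602/5) = 177/10, so the Q-coordinate is 3/5.
[PQS] = ½·(17·(-10−(-52/5)) + 19·(-52/5−(-19)) + (88/5)·(-19−(-10))) = ½·(34/5 + 817/5 − 792/5) = 59/10, so the R-coordinate is 1/5.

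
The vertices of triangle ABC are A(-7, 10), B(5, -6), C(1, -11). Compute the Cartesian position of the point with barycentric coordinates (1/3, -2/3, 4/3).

P = (1/3)·A + (-2/3)·B + (4/3)·C.
x-coordinate: (1/3)·(-7) + (-2/3)·5 + (4/3)·1 = -13/3.
y-coordinate: (1/3)·10 + (-2/3)·(-6) + (4/3)·(-11) = -22/3.

(-13/3, -22/3)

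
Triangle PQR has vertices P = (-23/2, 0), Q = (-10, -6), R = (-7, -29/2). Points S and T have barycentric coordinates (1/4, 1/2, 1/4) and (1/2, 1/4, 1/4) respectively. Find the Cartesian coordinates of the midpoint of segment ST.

Barycentric coordinates of the midpoint are the average: (3/8, 3/8, 1/4).
Converting: (3/8)·P + (3/8)·Q + (1/4)·R = (-157/16, -47/8).

(-157/16, -47/8)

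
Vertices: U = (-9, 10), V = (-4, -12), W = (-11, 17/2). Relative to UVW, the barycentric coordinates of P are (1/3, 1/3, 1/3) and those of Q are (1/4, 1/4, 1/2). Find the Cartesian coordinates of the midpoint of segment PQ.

Barycentric coordinates of the midpoint are the average: (7/24, 7/24, 5/12).
Converting: (7/24)·U + (7/24)·V + (5/12)·W = (-67/8, 71/24).

(-67/8, 71/24)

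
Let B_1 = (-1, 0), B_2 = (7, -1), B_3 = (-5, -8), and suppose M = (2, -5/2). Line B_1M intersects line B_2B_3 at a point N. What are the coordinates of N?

(3, -10/3)

Barycentric coordinates of M with respect to B_1B_2B_3: (1/4, 1/2, 1/4).
On side B_2B_3 the B_1-coordinate is zero; dropping M's B_1-weight 1/4 and renormalizing the remaining 1/2 : 1/4 gives weights 2/3, 1/3 on B_2, B_3.
N = (2/3)·(7, -1) + (1/3)·(-5, -8) = (3, -10/3).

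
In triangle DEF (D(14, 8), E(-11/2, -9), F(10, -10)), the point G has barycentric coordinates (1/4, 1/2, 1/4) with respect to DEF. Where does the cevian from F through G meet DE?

(1, -10/3)

Line FG meets DE where the F-coordinate vanishes; zeroing G's F-weight and renormalizing leaves D, E-weights 1/4 : 1/2 → (1/3, 2/3).
So H = (1/3)·D + (2/3)·E = (1, -10/3).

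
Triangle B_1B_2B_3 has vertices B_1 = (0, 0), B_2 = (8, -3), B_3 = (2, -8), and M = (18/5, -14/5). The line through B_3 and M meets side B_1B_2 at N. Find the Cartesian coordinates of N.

Barycentric coordinates of M with respect to B_1B_2B_3: (2/5, 2/5, 1/5).
On side B_1B_2 the B_3-coordinate is zero; dropping M's B_3-weight 1/5 and renormalizing the remaining 2/5 : 2/5 gives weights 1/2, 1/2 on B_1, B_2.
N = (1/2)·(0, 0) + (1/2)·(8, -3) = (4, -3/2).

(4, -3/2)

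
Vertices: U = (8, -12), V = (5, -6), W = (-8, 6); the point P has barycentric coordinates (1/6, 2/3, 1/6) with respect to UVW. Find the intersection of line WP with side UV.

(28/5, -36/5)

Line WP meets UV where the W-coordinate vanishes; zeroing P's W-weight and renormalizing leaves U, V-weights 1/6 : 2/3 → (1/5, 4/5).
So Q = (1/5)·U + (4/5)·V = (28/5, -36/5).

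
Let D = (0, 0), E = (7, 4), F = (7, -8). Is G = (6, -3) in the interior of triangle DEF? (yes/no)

Barycentric coordinates of G: (1/7, 9/28, 15/28).
The three coordinates are positive, positive, positive; a point is interior exactly when all three are positive.

yes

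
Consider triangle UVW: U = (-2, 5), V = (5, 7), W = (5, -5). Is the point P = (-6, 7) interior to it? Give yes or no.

Barycentric coordinates of P: (11/7, -13/42, -11/42).
The three coordinates are positive, negative, negative; a point is interior exactly when all three are positive.

no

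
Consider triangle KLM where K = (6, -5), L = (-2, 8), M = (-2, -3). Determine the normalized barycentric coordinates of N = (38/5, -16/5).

Signed area of the reference triangle: [KLM] = ½·(6·(8−(-3)) + (-2)·(-3−(-5)) + (-2)·(-5−8)) = ½·(66 − 4 + 26) = 44.
[NLM] = ½·((38/5)·(8−(-3)) + (-2)·(-3−(-16/5)) + (-2)·(-16/5−8)) = ½·(418/5 − 2/5 + 112/5) = 264/5, so the K-coordinate is (264/5)/44 = 6/5.
[KNM] = ½·(6·(-16/5−(-3)) + (38/5)·(-3−(-5)) + (-2)·(-5−(-16/5))) = ½·(-6/5 + 76/5 + 18/5) = 44/5, so the L-coordinate is 1/5.
[KLN] = ½·(6·(8−(-16/5)) + (-2)·(-16/5−(-5)) + (38/5)·(-5−8)) = ½·(336/5 − 18/5 − 494/5) = -88/5, so the M-coordinate is -2/5.

(6/5, 1/5, -2/5)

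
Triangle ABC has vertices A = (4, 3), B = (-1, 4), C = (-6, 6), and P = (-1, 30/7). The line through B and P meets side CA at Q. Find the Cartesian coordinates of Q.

(-1, 9/2)

Barycentric coordinates of P with respect to ABC: (2/7, 3/7, 2/7).
On side CA the B-coordinate is zero; dropping P's B-weight 3/7 and renormalizing the remaining 2/7 : 2/7 gives weights 1/2, 1/2 on C, A.
Q = (1/2)·(-6, 6) + (1/2)·(4, 3) = (-1, 9/2).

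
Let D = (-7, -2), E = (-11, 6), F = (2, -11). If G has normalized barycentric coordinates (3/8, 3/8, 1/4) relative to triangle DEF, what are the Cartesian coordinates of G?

(-25/4, -5/4)

G = (3/8)·D + (3/8)·E + (1/4)·F.
x-coordinate: (3/8)·(-7) + (3/8)·(-11) + (1/4)·2 = -25/4.
y-coordinate: (3/8)·(-2) + (3/8)·6 + (1/4)·(-11) = -5/4.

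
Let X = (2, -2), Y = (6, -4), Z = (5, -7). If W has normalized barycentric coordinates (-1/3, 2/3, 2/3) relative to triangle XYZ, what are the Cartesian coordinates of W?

W = (-1/3)·X + (2/3)·Y + (2/3)·Z.
x-coordinate: (-1/3)·2 + (2/3)·6 + (2/3)·5 = 20/3.
y-coordinate: (-1/3)·(-2) + (2/3)·(-4) + (2/3)·(-7) = -20/3.

(20/3, -20/3)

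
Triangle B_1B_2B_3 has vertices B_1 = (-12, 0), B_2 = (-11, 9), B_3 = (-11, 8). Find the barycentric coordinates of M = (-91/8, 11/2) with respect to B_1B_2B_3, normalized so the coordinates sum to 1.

(3/8, 1/2, 1/8)

Signed area of the reference triangle: [B_1B_2B_3] = ½·((-12)·(9−8) + (-11)·(8−0) + (-11)·(0−9)) = ½·(-12 − 88 + 99) = -1/2.
[MB_2B_3] = ½·((-91/8)·(9−8) + (-11)·(8−(11/2)) + (-11)·(11/2−9)) = ½·(-91/8 − 55/2 + 77/2) = -3/16, so the B_1-coordinate is (-3/16)/(-1/2) = 3/8.
[B_1MB_3] = ½·((-12)·(11/2−8) + (-91/8)·(8−0) + (-11)·(0−(11/2))) = ½·(30 − 91 + 121/2) = -1/4, so the B_2-coordinate is 1/2.
[B_1B_2M] = ½·((-12)·(9−(11/2)) + (-11)·(11/2−0) + (-91/8)·(0−9)) = ½·(-42 − 121/2 + 819/8) = -1/16, so the B_3-coordinate is 1/8.
Check: 3/8 + 1/2 + 1/8 = 1.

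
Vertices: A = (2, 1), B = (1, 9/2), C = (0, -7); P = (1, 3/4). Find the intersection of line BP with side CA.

(1, -3)

Barycentric coordinates of P with respect to ABC: (1/4, 1/2, 1/4).
On side CA the B-coordinate is zero; dropping P's B-weight 1/2 and renormalizing the remaining 1/4 : 1/4 gives weights 1/2, 1/2 on C, A.
Q = (1/2)·(0, -7) + (1/2)·(2, 1) = (1, -3).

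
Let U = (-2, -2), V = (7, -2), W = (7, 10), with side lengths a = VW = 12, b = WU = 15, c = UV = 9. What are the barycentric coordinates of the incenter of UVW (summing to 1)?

(1/3, 5/12, 1/4)

The incenter has barycentric coordinates proportional to the opposite side lengths: (12 : 15 : 9).
Normalizing by 12+15+9 = 36 gives (1/3, 5/12, 1/4).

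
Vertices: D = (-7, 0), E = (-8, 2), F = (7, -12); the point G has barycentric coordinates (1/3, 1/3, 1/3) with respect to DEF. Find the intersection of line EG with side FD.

(0, -6)

Line EG meets FD where the E-coordinate vanishes; zeroing G's E-weight and renormalizing leaves F, D-weights 1/3 : 1/3 → (1/2, 1/2).
So H = (1/2)·F + (1/2)·D = (0, -6).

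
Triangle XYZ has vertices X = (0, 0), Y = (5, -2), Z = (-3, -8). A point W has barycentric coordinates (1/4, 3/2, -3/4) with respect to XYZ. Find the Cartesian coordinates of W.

W = (1/4)·X + (3/2)·Y + (-3/4)·Z.
x-coordinate: (1/4)·0 + (3/2)·5 + (-3/4)·(-3) = 39/4.
y-coordinate: (1/4)·0 + (3/2)·(-2) + (-3/4)·(-8) = 3.

(39/4, 3)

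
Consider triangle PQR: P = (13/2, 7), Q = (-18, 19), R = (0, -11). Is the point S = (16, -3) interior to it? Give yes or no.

Barycentric coordinates of S: (208/173, -236/519, 131/519).
The three coordinates are positive, negative, positive; a point is interior exactly when all three are positive.

no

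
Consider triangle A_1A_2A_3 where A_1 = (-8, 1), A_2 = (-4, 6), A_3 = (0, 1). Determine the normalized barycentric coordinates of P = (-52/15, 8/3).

Signed area of the reference triangle: [A_1A_2A_3] = ½·((-8)·(6−1) + (-4)·(1−1) + 0·(1−6)) = ½·(-40 + 0 + 0) = -20.
[PA_2A_3] = ½·((-52/15)·(6−1) + (-4)·(1−(8/3)) + 0·(8/3−6)) = ½·(-52/3 + 20/3 + 0) = -16/3, so the A_1-coordinate is (-16/3)/(-20) = 4/15.
[A_1PA_3] = ½·((-8)·(8/3−1) + (-52/15)·(1−1) + 0·(1−(8/3))) = ½·(-40/3 + 0 + 0) = -20/3, so the A_2-coordinate is 1/3.
[A_1A_2P] = ½·((-8)·(6−(8/3)) + (-4)·(8/3−1) + (-52/15)·(1−6)) = ½·(-80/3 − 20/3 + 52/3) = -8, so the A_3-coordinate is 2/5.

(4/15, 1/3, 2/5)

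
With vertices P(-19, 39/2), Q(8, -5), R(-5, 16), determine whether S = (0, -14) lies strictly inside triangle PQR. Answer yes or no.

no

Barycentric coordinates of S: (570/497, 115/71, -878/497).
The three coordinates are positive, positive, negative; a point is interior exactly when all three are positive.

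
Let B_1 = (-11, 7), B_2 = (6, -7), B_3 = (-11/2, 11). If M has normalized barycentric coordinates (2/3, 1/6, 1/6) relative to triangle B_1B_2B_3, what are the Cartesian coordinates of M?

(-29/4, 16/3)

M = (2/3)·B_1 + (1/6)·B_2 + (1/6)·B_3.
x-coordinate: (2/3)·(-11) + (1/6)·6 + (1/6)·(-11/2) = -29/4.
y-coordinate: (2/3)·7 + (1/6)·(-7) + (1/6)·11 = 16/3.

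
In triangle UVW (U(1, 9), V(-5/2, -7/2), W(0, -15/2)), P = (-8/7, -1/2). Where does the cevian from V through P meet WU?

Barycentric coordinates of P with respect to UVW: (2/7, 4/7, 1/7).
On side WU the V-coordinate is zero; dropping P's V-weight 4/7 and renormalizing the remaining 1/7 : 2/7 gives weights 1/3, 2/3 on W, U.
Q = (1/3)·(0, -15/2) + (2/3)·(1, 9) = (2/3, 7/2).

(2/3, 7/2)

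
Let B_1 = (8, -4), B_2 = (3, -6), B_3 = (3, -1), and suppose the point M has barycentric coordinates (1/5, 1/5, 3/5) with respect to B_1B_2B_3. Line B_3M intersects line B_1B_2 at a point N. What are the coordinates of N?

(11/2, -5)

Line B_3M meets B_1B_2 where the B_3-coordinate vanishes; zeroing M's B_3-weight and renormalizing leaves B_1, B_2-weights 1/5 : 1/5 → (1/2, 1/2).
So N = (1/2)·B_1 + (1/2)·B_2 = (11/2, -5).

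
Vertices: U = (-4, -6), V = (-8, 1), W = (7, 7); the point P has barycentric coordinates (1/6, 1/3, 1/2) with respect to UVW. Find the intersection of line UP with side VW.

Line UP meets VW where the U-coordinate vanishes; zeroing P's U-weight and renormalizing leaves V, W-weights 1/3 : 1/2 → (2/5, 3/5).
So Q = (2/5)·V + (3/5)·W = (1, 23/5).

(1, 23/5)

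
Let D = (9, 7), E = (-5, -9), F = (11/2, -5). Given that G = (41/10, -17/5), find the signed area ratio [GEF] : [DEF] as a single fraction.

1/5

[DEF] = ½·(9·(-9−(-5)) + (-5)·(-5−7) + (11/2)·(7−(-9))) = ½·(-36 + 60 + 88) = 56.
[GEF] = ½·((41/10)·(-9−(-5)) + (-5)·(-5−(-17/5)) + (11/2)·(-17/5−(-9))) = ½·(-82/5 + 8 + 154/5) = 56/5, so the ratio is (56/5)/56 = 1/5.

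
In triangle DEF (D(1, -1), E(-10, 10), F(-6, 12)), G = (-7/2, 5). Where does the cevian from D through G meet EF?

Barycentric coordinates of G with respect to DEF: (1/2, 1/4, 1/4).
On side EF the D-coordinate is zero; dropping G's D-weight 1/2 and renormalizing the remaining 1/4 : 1/4 gives weights 1/2, 1/2 on E, F.
H = (1/2)·(-10, 10) + (1/2)·(-6, 12) = (-8, 11).

(-8, 11)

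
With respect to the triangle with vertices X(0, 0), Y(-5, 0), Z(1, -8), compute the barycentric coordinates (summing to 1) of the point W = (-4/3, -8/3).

Signed area of the reference triangle: [XYZ] = ½·(0·(0−(-8)) + (-5)·(-8−0) + 1·(0−0)) = ½·(0 + 40 + 0) = 20.
[WYZ] = ½·((-4/3)·(0−(-8)) + (-5)·(-8−(-8/3)) + 1·(-8/3−0)) = ½·(-32/3 + 80/3 − 8/3) = 20/3, so the X-coordinate is (20/3)/20 = 1/3.
[XWZ] = ½·(0·(-8/3−(-8)) + (-4/3)·(-8−0) + 1·(0−(-8/3))) = ½·(0 + 32/3 + 8/3) = 20/3, so the Y-coordinate is 1/3.
[XYW] = ½·(0·(0−(-8/3)) + (-5)·(-8/3−0) + (-4/3)·(0−0)) = ½·(0 + 40/3 + 0) = 20/3, so the Z-coordinate is 1/3.
Check: 1/3 + 1/3 + 1/3 = 1.

(1/3, 1/3, 1/3)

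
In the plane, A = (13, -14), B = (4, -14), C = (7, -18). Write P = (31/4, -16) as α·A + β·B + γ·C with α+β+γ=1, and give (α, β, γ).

(1/4, 1/4, 1/2)

Signed area of the reference triangle: [ABC] = ½·(13·(-14−(-18)) + 4·(-18−(-14)) + 7·(-14−(-14))) = ½·(52 − 16 + 0) = 18.
[PBC] = ½·((31/4)·(-14−(-18)) + 4·(-18−(-16)) + 7·(-16−(-14))) = ½·(31 − 8 − 14) = 9/2, so the A-coordinate is (9/2)/18 = 1/4.
[APC] = ½·(13·(-16−(-18)) + (31/4)·(-18−(-14)) + 7·(-14−(-16))) = ½·(26 − 31 + 14) = 9/2, so the B-coordinate is 1/4.
[ABP] = ½·(13·(-14−(-16)) + 4·(-16−(-14)) + (31/4)·(-14−(-14))) = ½·(26 − 8 + 0) = 9, so the C-coordinate is 1/2.
Check: 1/4 + 1/4 + 1/2 = 1.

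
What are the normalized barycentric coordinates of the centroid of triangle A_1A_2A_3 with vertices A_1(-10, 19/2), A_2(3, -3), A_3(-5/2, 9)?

The centroid is the average of the vertices, so each weight is 1/3.

(1/3, 1/3, 1/3)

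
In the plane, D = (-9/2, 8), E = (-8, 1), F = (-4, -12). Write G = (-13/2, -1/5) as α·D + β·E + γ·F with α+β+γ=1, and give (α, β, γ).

Signed area of the reference triangle: [DEF] = ½·((-9/2)·(1−(-12)) + (-8)·(-12−8) + (-4)·(8−1)) = ½·(-117/2 + 160 − 28) = 147/4.
[GEF] = ½·((-13/2)·(1−(-12)) + (-8)·(-12−(-1/5)) + (-4)·(-1/5−1)) = ½·(-169/2 + 472/5 + 24/5) = 147/20, so the D-coordinate is (147/20)/(147/4) = 1/5.
[DGF] = ½·((-9/2)·(-1/5−(-12)) + (-13/2)·(-12−8) + (-4)·(8−(-1/5))) = ½·(-531/10 + 130 − 164/5) = 441/20, so the E-coordinate is 3/5.
[DEG] = ½·((-9/2)·(1−(-1/5)) + (-8)·(-1/5−8) + (-13/2)·(8−1)) = ½·(-27/5 + 328/5 − 91/2) = 147/20, so the F-coordinate is 1/5.
Check: 1/5 + 3/5 + 1/5 = 1.

(1/5, 3/5, 1/5)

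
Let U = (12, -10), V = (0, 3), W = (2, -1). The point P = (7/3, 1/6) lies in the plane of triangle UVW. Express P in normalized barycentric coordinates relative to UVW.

(1/6, 2/3, 1/6)

Signed area of the reference triangle: [UVW] = ½·(12·(3−(-1)) + 0·(-1−(-10)) + 2·(-10−3)) = ½·(48 + 0 − 26) = 11.
[PVW] = ½·((7/3)·(3−(-1)) + 0·(-1−(1/6)) + 2·(1/6−3)) = ½·(28/3 + 0 − 17/3) = 11/6, so the U-coordinate is (11/6)/11 = 1/6.
[UPW] = ½·(12·(1/6−(-1)) + (7/3)·(-1−(-10)) + 2·(-10−(1/6))) = ½·(14 + 21 − 61/3) = 22/3, so the V-coordinate is 2/3.
[UVP] = ½·(12·(3−(1/6)) + 0·(1/6−(-10)) + (7/3)·(-10−3)) = ½·(34 + 0 − 91/3) = 11/6, so the W-coordinate is 1/6.
Check: 1/6 + 2/3 + 1/6 = 1.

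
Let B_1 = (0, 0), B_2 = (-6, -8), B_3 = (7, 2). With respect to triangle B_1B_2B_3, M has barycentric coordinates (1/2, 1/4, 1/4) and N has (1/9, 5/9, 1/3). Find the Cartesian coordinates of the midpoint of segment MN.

Barycentric coordinates of the midpoint are the average: (11/36, 29/72, 7/24).
Converting: (11/36)·B_1 + (29/72)·B_2 + (7/24)·B_3 = (-3/8, -95/36).

(-3/8, -95/36)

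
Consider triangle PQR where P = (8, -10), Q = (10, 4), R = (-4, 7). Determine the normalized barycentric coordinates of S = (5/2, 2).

(1/4, 1/4, 1/2)

Signed area of the reference triangle: [PQR] = ½·(8·(4−7) + 10·(7−(-10)) + (-4)·(-10−4)) = ½·(-24 + 170 + 56) = 101.
[SQR] = ½·((5/2)·(4−7) + 10·(7−2) + (-4)·(2−4)) = ½·(-15/2 + 50 + 8) = 101/4, so the P-coordinate is (101/4)/101 = 1/4.
[PSR] = ½·(8·(2−7) + (5/2)·(7−(-10)) + (-4)·(-10−2)) = ½·(-40 + 85/2 + 48) = 101/4, so the Q-coordinate is 1/4.
[PQS] = ½·(8·(4−2) + 10·(2−(-10)) + (5/2)·(-10−4)) = ½·(16 + 120 − 35) = 101/2, so the R-coordinate is 1/2.
Check: 1/4 + 1/4 + 1/2 = 1.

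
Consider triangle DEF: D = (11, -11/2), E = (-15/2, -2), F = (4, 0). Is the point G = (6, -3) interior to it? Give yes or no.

Barycentric coordinates of G: (154/309, 40/309, 115/309).
The three coordinates are positive, positive, positive; a point is interior exactly when all three are positive.

yes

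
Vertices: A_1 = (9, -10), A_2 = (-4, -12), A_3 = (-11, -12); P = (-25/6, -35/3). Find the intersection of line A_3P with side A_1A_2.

Barycentric coordinates of P with respect to A_1A_2A_3: (1/6, 1/2, 1/3).
On side A_1A_2 the A_3-coordinate is zero; dropping P's A_3-weight 1/3 and renormalizing the remaining 1/6 : 1/2 gives weights 1/4, 3/4 on A_1, A_2.
Q = (1/4)·(9, -10) + (3/4)·(-4, -12) = (-3/4, -23/2).

(-3/4, -23/2)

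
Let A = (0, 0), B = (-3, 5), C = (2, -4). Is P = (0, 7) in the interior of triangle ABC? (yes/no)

no

Barycentric coordinates of P: (37/2, -7, -21/2).
The three coordinates are positive, negative, negative; a point is interior exactly when all three are positive.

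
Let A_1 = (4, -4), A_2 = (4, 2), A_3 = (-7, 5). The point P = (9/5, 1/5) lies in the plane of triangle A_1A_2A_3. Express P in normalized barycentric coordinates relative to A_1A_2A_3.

(2/5, 2/5, 1/5)

Signed area of the reference triangle: [A_1A_2A_3] = ½·(4·(2−5) + 4·(5−(-4)) + (-7)·(-4−2)) = ½·(-12 + 36 + 42) = 33.
[PA_2A_3] = ½·((9/5)·(2−5) + 4·(5−(1/5)) + (-7)·(1/5−2)) = ½·(-27/5 + 96/5 + 63/5) = 66/5, so the A_1-coordinate is (66/5)/33 = 2/5.
[A_1PA_3] = ½·(4·(1/5−5) + (9/5)·(5−(-4)) + (-7)·(-4−(1/5))) = ½·(-96/5 + 81/5 + 147/5) = 66/5, so the A_2-coordinate is 2/5.
[A_1A_2P] = ½·(4·(2−(1/5)) + 4·(1/5−(-4)) + (9/5)·(-4−2)) = ½·(36/5 + 84/5 − 54/5) = 33/5, so the A_3-coordinate is 1/5.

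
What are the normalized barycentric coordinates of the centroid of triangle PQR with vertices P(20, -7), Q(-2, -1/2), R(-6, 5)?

(1/3, 1/3, 1/3)

The centroid is the average of the vertices, so each weight is 1/3.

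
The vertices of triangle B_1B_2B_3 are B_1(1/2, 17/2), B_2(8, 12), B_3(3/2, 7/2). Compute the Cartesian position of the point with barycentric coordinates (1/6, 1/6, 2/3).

(29/12, 23/4)

M = (1/6)·B_1 + (1/6)·B_2 + (2/3)·B_3.
x-coordinate: (1/6)·(1/2) + (1/6)·8 + (2/3)·(3/2) = 29/12.
y-coordinate: (1/6)·(17/2) + (1/6)·12 + (2/3)·(7/2) = 23/4.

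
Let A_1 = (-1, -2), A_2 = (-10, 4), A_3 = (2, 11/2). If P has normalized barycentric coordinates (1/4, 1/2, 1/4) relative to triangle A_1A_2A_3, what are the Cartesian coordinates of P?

P = (1/4)·A_1 + (1/2)·A_2 + (1/4)·A_3.
x-coordinate: (1/4)·(-1) + (1/2)·(-10) + (1/4)·2 = -19/4.
y-coordinate: (1/4)·(-2) + (1/2)·4 + (1/4)·(11/2) = 23/8.

(-19/4, 23/8)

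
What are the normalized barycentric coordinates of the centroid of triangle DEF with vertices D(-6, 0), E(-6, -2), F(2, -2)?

The centroid is the average of the vertices, so each weight is 1/3.

(1/3, 1/3, 1/3)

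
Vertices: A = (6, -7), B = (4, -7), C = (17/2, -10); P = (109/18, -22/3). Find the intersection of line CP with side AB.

Barycentric coordinates of P with respect to ABC: (7/9, 1/9, 1/9).
On side AB the C-coordinate is zero; dropping P's C-weight 1/9 and renormalizing the remaining 7/9 : 1/9 gives weights 7/8, 1/8 on A, B.
Q = (7/8)·(6, -7) + (1/8)·(4, -7) = (23/4, -7).

(23/4, -7)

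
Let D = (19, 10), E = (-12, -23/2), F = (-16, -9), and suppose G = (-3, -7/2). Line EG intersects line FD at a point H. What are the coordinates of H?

Barycentric coordinates of G with respect to DEF: (1/3, 1/3, 1/3).
On side FD the E-coordinate is zero; dropping G's E-weight 1/3 and renormalizing the remaining 1/3 : 1/3 gives weights 1/2, 1/2 on F, D.
H = (1/2)·(-16, -9) + (1/2)·(19, 10) = (3/2, 1/2).

(3/2, 1/2)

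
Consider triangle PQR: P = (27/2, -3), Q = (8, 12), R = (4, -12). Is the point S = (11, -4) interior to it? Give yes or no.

Barycentric coordinates of S: (17/24, 13/192, 43/192).
The three coordinates are positive, positive, positive; a point is interior exactly when all three are positive.

yes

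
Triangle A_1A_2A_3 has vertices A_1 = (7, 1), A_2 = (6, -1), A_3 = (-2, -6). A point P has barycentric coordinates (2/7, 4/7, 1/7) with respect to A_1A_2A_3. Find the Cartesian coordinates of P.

(36/7, -8/7)

P = (2/7)·A_1 + (4/7)·A_2 + (1/7)·A_3.
x-coordinate: (2/7)·7 + (4/7)·6 + (1/7)·(-2) = 36/7.
y-coordinate: (2/7)·1 + (4/7)·(-1) + (1/7)·(-6) = -8/7.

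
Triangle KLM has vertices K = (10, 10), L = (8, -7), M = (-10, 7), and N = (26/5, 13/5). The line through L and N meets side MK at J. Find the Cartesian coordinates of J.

Barycentric coordinates of N with respect to KLM: (2/5, 2/5, 1/5).
On side MK the L-coordinate is zero; dropping N's L-weight 2/5 and renormalizing the remaining 1/5 : 2/5 gives weights 1/3, 2/3 on M, K.
J = (1/3)·(-10, 7) + (2/3)·(10, 10) = (10/3, 9).

(10/3, 9)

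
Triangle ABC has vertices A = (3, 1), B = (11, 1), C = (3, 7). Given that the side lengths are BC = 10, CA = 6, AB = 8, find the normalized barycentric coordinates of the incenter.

(5/12, 1/4, 1/3)

The incenter has barycentric coordinates proportional to the opposite side lengths: (10 : 6 : 8).
Normalizing by 10+6+8 = 24 gives (5/12, 1/4, 1/3).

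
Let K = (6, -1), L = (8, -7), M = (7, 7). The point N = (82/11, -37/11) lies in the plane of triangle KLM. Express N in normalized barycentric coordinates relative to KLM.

(2/11, 7/11, 2/11)

Signed area of the reference triangle: [KLM] = ½·(6·(-7−7) + 8·(7−(-1)) + 7·(-1−(-7))) = ½·(-84 + 64 + 42) = 11.
[NLM] = ½·((82/11)·(-7−7) + 8·(7−(-37/11)) + 7·(-37/11−(-7))) = ½·(-1148/11 + 912/11 + 280/11) = 2, so the K-coordinate is 2/11 = 2/11.
[KNM] = ½·(6·(-37/11−7) + (82/11)·(7−(-1)) + 7·(-1−(-37/11))) = ½·(-684/11 + 656/11 + 182/11) = 7, so the L-coordinate is 7/11.
[KLN] = ½·(6·(-7−(-37/11)) + 8·(-37/11−(-1)) + (82/11)·(-1−(-7))) = ½·(-240/11 − 208/11 + 492/11) = 2, so the M-coordinate is 2/11.
Check: 2/11 + 7/11 + 2/11 = 1.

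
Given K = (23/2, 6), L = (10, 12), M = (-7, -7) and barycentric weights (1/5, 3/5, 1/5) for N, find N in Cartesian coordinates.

N = (1/5)·K + (3/5)·L + (1/5)·M.
x-coordinate: (1/5)·(23/2) + (3/5)·10 + (1/5)·(-7) = 69/10.
y-coordinate: (1/5)·6 + (3/5)·12 + (1/5)·(-7) = 7.

(69/10, 7)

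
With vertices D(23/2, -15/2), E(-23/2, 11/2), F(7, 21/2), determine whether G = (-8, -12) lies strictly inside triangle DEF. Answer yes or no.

Barycentric coordinates of G: (455/474, 165/158, -238/237).
The three coordinates are positive, positive, negative; a point is interior exactly when all three are positive.

no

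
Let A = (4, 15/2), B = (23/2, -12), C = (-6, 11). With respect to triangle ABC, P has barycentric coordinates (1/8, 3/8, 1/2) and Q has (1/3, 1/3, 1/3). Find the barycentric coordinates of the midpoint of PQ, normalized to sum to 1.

Since both coordinate triples sum to 1, the midpoint's barycentrics are the componentwise average.
(1/8+1/3)/2 = 11/48; similarly 17/48 and 5/12.

(11/48, 17/48, 5/12)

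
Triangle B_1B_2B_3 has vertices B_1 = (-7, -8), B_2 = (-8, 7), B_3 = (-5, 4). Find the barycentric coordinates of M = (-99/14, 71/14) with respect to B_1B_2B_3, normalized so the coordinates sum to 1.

Signed area of the reference triangle: [B_1B_2B_3] = ½·((-7)·(7−4) + (-8)·(4−(-8)) + (-5)·(-8−7)) = ½·(-21 − 96 + 75) = -21.
[MB_2B_3] = ½·((-99/14)·(7−4) + (-8)·(4−(71/14)) + (-5)·(71/14−7)) = ½·(-297/14 + 60/7 + 135/14) = -3/2, so the B_1-coordinate is (-3/2)/(-21) = 1/14.
[B_1MB_3] = ½·((-7)·(71/14−4) + (-99/14)·(4−(-8)) + (-5)·(-8−(71/14))) = ½·(-15/2 − 594/7 + 915/14) = -27/2, so the B_2-coordinate is 9/14.
[B_1B_2M] = ½·((-7)·(7−(71/14)) + (-8)·(71/14−(-8)) + (-99/14)·(-8−7)) = ½·(-27/2 − 732/7 + 1485/14) = -6, so the B_3-coordinate is 2/7.
Check: 1/14 + 9/14 + 2/7 = 1.

(1/14, 9/14, 2/7)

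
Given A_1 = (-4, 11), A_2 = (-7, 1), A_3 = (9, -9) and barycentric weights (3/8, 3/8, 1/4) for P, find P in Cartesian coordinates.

(-15/8, 9/4)

P = (3/8)·A_1 + (3/8)·A_2 + (1/4)·A_3.
x-coordinate: (3/8)·(-4) + (3/8)·(-7) + (1/4)·9 = -15/8.
y-coordinate: (3/8)·11 + (3/8)·1 + (1/4)·(-9) = 9/4.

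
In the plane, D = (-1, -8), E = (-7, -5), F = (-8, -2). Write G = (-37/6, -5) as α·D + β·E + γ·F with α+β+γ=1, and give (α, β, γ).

(1/6, 2/3, 1/6)

Signed area of the reference triangle: [DEF] = ½·((-1)·(-5−(-2)) + (-7)·(-2−(-8)) + (-8)·(-8−(-5))) = ½·(3 − 42 + 24) = -15/2.
[GEF] = ½·((-37/6)·(-5−(-2)) + (-7)·(-2−(-5)) + (-8)·(-5−(-5))) = ½·(37/2 − 21 + 0) = -5/4, so the D-coordinate is (-5/4)/(-15/2) = 1/6.
[DGF] = ½·((-1)·(-5−(-2)) + (-37/6)·(-2−(-8)) + (-8)·(-8−(-5))) = ½·(3 − 37 + 24) = -5, so the E-coordinate is 2/3.
[DEG] = ½·((-1)·(-5−(-5)) + (-7)·(-5−(-8)) + (-37/6)·(-8−(-5))) = ½·(0 − 21 + 37/2) = -5/4, so the F-coordinate is 1/6.
Check: 1/6 + 2/3 + 1/6 = 1.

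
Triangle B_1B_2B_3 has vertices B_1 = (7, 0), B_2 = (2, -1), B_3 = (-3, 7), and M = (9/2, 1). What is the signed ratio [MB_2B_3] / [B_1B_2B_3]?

2/3

[B_1B_2B_3] = ½·(7·(-1−7) + 2·(7−0) + (-3)·(0−(-1))) = ½·(-56 + 14 − 3) = -45/2.
[MB_2B_3] = ½·((9/2)·(-1−7) + 2·(7−1) + (-3)·(1−(-1))) = ½·(-36 + 12 − 6) = -15, so the ratio is (-15)/(-45/2) = 2/3.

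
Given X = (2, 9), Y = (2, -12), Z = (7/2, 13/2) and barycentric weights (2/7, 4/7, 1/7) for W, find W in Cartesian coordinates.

W = (2/7)·X + (4/7)·Y + (1/7)·Z.
x-coordinate: (2/7)·2 + (4/7)·2 + (1/7)·(7/2) = 31/14.
y-coordinate: (2/7)·9 + (4/7)·(-12) + (1/7)·(13/2) = -47/14.

(31/14, -47/14)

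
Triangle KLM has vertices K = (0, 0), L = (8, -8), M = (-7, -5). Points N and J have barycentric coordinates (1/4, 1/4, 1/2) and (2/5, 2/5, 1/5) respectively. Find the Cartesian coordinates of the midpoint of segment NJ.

Barycentric coordinates of the midpoint are the average: (13/40, 13/40, 7/20).
Converting: (13/40)·K + (13/40)·L + (7/20)·M = (3/20, -87/20).

(3/20, -87/20)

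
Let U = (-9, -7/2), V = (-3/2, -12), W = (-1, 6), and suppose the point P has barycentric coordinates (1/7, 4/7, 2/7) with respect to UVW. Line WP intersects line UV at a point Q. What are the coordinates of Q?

Line WP meets UV where the W-coordinate vanishes; zeroing P's W-weight and renormalizing leaves U, V-weights 1/7 : 4/7 → (1/5, 4/5).
So Q = (1/5)·U + (4/5)·V = (-3, -103/10).

(-3, -103/10)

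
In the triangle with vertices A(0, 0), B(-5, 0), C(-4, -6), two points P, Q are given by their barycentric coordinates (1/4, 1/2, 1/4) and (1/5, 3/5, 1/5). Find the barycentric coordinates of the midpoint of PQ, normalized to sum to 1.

Since both coordinate triples sum to 1, the midpoint's barycentrics are the componentwise average.
(1/4+1/5)/2 = 9/40; similarly 11/20 and 9/40.

(9/40, 11/20, 9/40)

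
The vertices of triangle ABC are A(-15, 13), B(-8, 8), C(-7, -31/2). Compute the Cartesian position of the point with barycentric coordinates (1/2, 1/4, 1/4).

P = (1/2)·A + (1/4)·B + (1/4)·C.
x-coordinate: (1/2)·(-15) + (1/4)·(-8) + (1/4)·(-7) = -45/4.
y-coordinate: (1/2)·13 + (1/4)·8 + (1/4)·(-31/2) = 37/8.

(-45/4, 37/8)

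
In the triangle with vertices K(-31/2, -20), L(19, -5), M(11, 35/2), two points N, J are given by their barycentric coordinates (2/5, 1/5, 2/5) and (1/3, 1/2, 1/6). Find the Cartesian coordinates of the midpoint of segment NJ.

(49/12, -33/8)

Barycentric coordinates of the midpoint are the average: (11/30, 7/20, 17/60).
Converting: (11/30)·K + (7/20)·L + (17/60)·M = (49/12, -33/8).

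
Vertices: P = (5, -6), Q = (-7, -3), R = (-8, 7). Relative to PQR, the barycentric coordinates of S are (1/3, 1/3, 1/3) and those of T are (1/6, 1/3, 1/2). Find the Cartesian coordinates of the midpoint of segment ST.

(-53/12, 5/12)

Barycentric coordinates of the midpoint are the average: (1/4, 1/3, 5/12).
Converting: (1/4)·P + (1/3)·Q + (5/12)·R = (-53/12, 5/12).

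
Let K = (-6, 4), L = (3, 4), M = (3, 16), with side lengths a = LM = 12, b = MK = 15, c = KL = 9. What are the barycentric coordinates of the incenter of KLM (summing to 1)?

(1/3, 5/12, 1/4)

The incenter has barycentric coordinates proportional to the opposite side lengths: (12 : 15 : 9).
Normalizing by 12+15+9 = 36 gives (1/3, 5/12, 1/4).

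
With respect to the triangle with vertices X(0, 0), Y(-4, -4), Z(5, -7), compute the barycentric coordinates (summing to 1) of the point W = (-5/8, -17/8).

Signed area of the reference triangle: [XYZ] = ½·(0·(-4−(-7)) + (-4)·(-7−0) + 5·(0−(-4))) = ½·(0 + 28 + 20) = 24.
[WYZ] = ½·((-5/8)·(-4−(-7)) + (-4)·(-7−(-17/8)) + 5·(-17/8−(-4))) = ½·(-15/8 + 39/2 + 75/8) = 27/2, so the X-coordinate is (27/2)/24 = 9/16.
[XWZ] = ½·(0·(-17/8−(-7)) + (-5/8)·(-7−0) + 5·(0−(-17/8))) = ½·(0 + 35/8 + 85/8) = 15/2, so the Y-coordinate is 5/16.
[XYW] = ½·(0·(-4−(-17/8)) + (-4)·(-17/8−0) + (-5/8)·(0−(-4))) = ½·(0 + 17/2 − 5/2) = 3, so the Z-coordinate is 1/8.
Check: 9/16 + 5/16 + 1/8 = 1.

(9/16, 5/16, 1/8)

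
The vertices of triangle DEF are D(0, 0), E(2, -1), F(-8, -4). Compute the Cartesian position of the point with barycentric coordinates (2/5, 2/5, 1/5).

G = (2/5)·D + (2/5)·E + (1/5)·F.
x-coordinate: (2/5)·0 + (2/5)·2 + (1/5)·(-8) = -4/5.
y-coordinate: (2/5)·0 + (2/5)·(-1) + (1/5)·(-4) = -6/5.

(-4/5, -6/5)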